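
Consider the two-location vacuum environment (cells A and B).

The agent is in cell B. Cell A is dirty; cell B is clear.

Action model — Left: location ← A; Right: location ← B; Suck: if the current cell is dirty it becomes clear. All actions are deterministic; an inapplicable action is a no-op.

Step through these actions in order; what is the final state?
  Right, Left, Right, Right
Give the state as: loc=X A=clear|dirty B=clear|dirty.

Right (#1): loc=B A=dirty B=clear
Left (#2): loc=A A=dirty B=clear
Right (#3): loc=B A=dirty B=clear
Right (#4): loc=B A=dirty B=clear

loc=B A=dirty B=clear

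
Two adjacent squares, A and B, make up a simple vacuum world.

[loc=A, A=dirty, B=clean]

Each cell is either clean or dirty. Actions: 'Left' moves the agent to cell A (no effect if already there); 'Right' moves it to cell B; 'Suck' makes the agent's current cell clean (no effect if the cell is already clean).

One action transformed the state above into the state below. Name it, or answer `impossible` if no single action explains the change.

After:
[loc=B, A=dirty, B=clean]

try  Left: in A — A dirty, B clean
try Right: in B — A dirty, B clean  ← match
try  Suck: in A — A clean, B clean

Right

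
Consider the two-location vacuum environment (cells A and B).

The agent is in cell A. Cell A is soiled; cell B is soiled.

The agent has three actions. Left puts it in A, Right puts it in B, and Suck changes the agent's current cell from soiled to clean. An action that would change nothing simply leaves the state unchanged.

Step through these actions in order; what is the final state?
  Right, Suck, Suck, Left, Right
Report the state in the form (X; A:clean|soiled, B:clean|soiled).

(B; A:soiled, B:clean)

1) do Right; now (B; A:soiled, B:soiled)
2) do Suck; now (B; A:soiled, B:clean)
3) do Suck; now (B; A:soiled, B:clean)
4) do Left; now (A; A:soiled, B:clean)
5) do Right; now (B; A:soiled, B:clean)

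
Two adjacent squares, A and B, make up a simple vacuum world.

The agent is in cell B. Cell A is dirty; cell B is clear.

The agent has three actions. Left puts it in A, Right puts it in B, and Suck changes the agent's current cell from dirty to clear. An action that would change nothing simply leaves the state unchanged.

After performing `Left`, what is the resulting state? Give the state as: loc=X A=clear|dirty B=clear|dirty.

loc=A A=dirty B=clear

start: loc=B A=dirty B=clear
step 1/1 (Left): loc=A A=dirty B=clear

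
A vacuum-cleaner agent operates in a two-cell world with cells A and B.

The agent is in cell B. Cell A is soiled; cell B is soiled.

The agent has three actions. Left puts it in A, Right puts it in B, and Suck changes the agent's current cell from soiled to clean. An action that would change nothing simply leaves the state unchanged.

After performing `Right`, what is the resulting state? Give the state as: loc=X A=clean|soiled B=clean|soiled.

loc=B A=soiled B=soiled

start: loc=B A=soiled B=soiled
1. Right → loc=B A=soiled B=soiled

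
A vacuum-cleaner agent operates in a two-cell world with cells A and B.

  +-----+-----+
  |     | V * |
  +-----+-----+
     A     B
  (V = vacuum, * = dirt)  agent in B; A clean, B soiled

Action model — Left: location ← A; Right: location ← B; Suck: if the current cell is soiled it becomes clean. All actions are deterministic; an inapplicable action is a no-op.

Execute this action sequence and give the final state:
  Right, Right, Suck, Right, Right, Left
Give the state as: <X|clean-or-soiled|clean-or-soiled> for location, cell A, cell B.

<A|clean|clean>

step 1/6 (Right): <B|clean|soiled>
step 2/6 (Right): <B|clean|soiled>
step 3/6 (Suck): <B|clean|clean>
step 4/6 (Right): <B|clean|clean>
step 5/6 (Right): <B|clean|clean>
step 6/6 (Left): <A|clean|clean>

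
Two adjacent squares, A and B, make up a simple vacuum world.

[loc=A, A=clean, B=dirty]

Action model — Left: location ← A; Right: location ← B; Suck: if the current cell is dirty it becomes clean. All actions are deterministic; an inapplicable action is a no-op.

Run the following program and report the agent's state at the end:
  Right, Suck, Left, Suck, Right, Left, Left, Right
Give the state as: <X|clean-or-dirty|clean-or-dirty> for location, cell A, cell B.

Right (#1): <B|clean|dirty>
Suck (#2): <B|clean|clean>
Left (#3): <A|clean|clean>
Suck (#4): <A|clean|clean>
Right (#5): <B|clean|clean>
Left (#6): <A|clean|clean>
Left (#7): <A|clean|clean>
Right (#8): <B|clean|clean>

<B|clean|clean>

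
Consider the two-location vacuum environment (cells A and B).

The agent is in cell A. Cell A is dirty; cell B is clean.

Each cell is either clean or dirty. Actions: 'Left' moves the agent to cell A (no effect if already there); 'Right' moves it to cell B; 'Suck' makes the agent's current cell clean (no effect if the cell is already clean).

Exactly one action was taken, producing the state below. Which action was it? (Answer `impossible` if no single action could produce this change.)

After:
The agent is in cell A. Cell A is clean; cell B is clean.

try  Left: loc=A A=dirty B=clean
try Right: loc=B A=dirty B=clean
try  Suck: loc=A A=clean B=clean  ← match

Suck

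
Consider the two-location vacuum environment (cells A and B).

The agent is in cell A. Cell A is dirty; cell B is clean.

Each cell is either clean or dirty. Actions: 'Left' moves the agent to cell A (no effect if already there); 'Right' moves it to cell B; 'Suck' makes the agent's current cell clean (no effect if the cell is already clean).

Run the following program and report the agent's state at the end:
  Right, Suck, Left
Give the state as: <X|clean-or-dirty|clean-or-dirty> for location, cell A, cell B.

<A|dirty|clean>

step 1/3 (Right): <B|dirty|clean>
step 2/3 (Suck): <B|dirty|clean>
step 3/3 (Left): <A|dirty|clean>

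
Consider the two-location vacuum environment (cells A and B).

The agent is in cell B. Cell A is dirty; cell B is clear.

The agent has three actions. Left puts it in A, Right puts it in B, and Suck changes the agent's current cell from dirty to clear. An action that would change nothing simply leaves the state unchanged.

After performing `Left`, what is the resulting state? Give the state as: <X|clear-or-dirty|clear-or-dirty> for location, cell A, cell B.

<A|dirty|clear>

start: <B|dirty|clear>
t=1 Left ⇒ <A|dirty|clear>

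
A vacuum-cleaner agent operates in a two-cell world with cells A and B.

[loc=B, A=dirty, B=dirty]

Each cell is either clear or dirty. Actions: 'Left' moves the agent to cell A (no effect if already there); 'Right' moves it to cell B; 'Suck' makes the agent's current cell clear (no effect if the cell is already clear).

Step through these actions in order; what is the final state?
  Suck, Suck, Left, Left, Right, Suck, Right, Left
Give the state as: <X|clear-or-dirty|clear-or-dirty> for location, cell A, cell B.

<A|dirty|clear>

t=1 Suck ⇒ <B|dirty|clear>
t=2 Suck ⇒ <B|dirty|clear>
t=3 Left ⇒ <A|dirty|clear>
t=4 Left ⇒ <A|dirty|clear>
t=5 Right ⇒ <B|dirty|clear>
t=6 Suck ⇒ <B|dirty|clear>
t=7 Right ⇒ <B|dirty|clear>
t=8 Left ⇒ <A|dirty|clear>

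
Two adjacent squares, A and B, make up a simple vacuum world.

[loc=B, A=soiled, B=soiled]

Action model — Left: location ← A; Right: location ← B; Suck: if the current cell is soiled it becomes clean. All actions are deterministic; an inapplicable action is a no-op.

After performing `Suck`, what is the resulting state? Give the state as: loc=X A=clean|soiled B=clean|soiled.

loc=B A=soiled B=clean

start: loc=B A=soiled B=soiled
step 1/1 (Suck): loc=B A=soiled B=clean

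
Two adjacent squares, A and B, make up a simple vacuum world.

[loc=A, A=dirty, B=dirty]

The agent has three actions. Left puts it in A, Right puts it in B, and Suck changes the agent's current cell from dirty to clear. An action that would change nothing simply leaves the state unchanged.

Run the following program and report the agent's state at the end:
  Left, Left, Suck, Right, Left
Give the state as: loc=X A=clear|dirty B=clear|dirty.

[1] after Left: loc=A A=dirty B=dirty
[2] after Left: loc=A A=dirty B=dirty
[3] after Suck: loc=A A=clear B=dirty
[4] after Right: loc=B A=clear B=dirty
[5] after Left: loc=A A=clear B=dirty

loc=A A=clear B=dirty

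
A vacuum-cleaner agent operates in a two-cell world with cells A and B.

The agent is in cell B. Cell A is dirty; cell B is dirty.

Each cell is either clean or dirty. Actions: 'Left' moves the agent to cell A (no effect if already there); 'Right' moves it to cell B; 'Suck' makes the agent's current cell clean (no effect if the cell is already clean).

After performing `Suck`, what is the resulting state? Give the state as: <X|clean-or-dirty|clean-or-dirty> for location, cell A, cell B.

<B|dirty|clean>

start: <B|dirty|dirty>
[1] after Suck: <B|dirty|clean>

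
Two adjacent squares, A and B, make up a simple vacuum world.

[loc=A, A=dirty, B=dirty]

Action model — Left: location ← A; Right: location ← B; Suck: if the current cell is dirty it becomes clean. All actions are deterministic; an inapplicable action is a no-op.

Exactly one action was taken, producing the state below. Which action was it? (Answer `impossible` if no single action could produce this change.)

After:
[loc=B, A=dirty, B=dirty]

try  Left: (A; A:dirty, B:dirty)
try Right: (B; A:dirty, B:dirty)  ← match
try  Suck: (A; A:clean, B:dirty)

Right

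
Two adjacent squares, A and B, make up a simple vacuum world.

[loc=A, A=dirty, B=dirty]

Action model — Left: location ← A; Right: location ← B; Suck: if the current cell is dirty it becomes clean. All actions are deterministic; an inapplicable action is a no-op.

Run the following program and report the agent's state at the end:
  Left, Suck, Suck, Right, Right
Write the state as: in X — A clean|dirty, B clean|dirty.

in B — A clean, B dirty

1. Left → in A — A dirty, B dirty
2. Suck → in A — A clean, B dirty
3. Suck → in A — A clean, B dirty
4. Right → in B — A clean, B dirty
5. Right → in B — A clean, B dirty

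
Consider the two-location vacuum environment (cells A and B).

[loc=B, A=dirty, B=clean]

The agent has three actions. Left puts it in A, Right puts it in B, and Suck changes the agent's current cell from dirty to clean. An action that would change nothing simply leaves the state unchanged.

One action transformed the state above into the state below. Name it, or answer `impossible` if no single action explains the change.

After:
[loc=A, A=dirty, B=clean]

try  Left: loc=A A=dirty B=clean  ← match
try Right: loc=B A=dirty B=clean
try  Suck: loc=B A=dirty B=clean

Left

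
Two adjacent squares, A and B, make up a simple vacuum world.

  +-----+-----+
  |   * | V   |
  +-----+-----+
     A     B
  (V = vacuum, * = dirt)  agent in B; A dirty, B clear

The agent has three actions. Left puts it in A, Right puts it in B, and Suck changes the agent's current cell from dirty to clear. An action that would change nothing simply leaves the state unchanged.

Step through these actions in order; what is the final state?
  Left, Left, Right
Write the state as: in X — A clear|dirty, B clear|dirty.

step 1/3 (Left): in A — A dirty, B clear
step 2/3 (Left): in A — A dirty, B clear
step 3/3 (Right): in B — A dirty, B clear

in B — A dirty, B clear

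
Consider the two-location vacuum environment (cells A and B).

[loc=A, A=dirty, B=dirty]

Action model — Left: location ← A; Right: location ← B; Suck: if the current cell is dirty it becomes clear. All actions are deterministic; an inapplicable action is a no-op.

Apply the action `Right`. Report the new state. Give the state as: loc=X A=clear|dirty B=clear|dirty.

loc=B A=dirty B=dirty

start: loc=A A=dirty B=dirty
1) do Right; now loc=B A=dirty B=dirty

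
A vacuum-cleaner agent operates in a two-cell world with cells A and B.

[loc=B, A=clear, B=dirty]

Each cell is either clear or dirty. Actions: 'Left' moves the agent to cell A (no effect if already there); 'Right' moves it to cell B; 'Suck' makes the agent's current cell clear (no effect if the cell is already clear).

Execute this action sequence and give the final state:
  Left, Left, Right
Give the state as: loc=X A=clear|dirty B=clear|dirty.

loc=B A=clear B=dirty

1) do Left; now loc=A A=clear B=dirty
2) do Left; now loc=A A=clear B=dirty
3) do Right; now loc=B A=clear B=dirty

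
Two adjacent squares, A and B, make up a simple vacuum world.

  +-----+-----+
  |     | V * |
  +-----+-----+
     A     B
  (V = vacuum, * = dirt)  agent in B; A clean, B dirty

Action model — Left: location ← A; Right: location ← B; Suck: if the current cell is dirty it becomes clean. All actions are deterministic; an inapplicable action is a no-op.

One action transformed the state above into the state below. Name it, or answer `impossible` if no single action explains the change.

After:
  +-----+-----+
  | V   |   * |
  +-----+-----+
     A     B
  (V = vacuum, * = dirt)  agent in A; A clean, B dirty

try  Left: loc=A A=clean B=dirty  ← match
try Right: loc=B A=clean B=dirty
try  Suck: loc=B A=clean B=clean

Left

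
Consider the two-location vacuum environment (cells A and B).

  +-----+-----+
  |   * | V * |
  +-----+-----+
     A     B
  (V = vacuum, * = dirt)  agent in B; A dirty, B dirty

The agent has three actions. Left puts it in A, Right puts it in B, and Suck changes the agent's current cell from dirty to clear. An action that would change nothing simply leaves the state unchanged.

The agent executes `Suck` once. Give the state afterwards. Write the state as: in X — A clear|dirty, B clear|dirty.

start: in B — A dirty, B dirty
Suck (#1): in B — A dirty, B clear

in B — A dirty, B clear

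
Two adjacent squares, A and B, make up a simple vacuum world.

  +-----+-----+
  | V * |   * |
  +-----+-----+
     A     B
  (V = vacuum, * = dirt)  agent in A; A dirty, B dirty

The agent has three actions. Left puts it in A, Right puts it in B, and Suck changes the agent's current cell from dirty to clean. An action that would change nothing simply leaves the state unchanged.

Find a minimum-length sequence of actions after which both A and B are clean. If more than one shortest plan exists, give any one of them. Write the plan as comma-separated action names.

t=1 Suck ⇒ in A — A clean, B dirty
t=2 Right ⇒ in B — A clean, B dirty
t=3 Suck ⇒ in B — A clean, B clean
min 3: Suck A + move + Suck B

Suck, Right, Suck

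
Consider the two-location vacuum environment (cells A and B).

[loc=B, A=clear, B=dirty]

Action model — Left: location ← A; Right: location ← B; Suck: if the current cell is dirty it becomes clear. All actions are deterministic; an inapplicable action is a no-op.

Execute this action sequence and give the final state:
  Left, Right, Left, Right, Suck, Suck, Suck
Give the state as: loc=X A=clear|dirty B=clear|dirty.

loc=B A=clear B=clear

1. Left → loc=A A=clear B=dirty
2. Right → loc=B A=clear B=dirty
3. Left → loc=A A=clear B=dirty
4. Right → loc=B A=clear B=dirty
5. Suck → loc=B A=clear B=clear
6. Suck → loc=B A=clear B=clear
7. Suck → loc=B A=clear B=clear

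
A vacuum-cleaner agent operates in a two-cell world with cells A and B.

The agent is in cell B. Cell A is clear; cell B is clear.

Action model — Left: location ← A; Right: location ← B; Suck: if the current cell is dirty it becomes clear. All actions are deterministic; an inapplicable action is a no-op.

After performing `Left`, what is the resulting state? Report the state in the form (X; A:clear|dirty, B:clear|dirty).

(A; A:clear, B:clear)

start: (B; A:clear, B:clear)
1) do Left; now (A; A:clear, B:clear)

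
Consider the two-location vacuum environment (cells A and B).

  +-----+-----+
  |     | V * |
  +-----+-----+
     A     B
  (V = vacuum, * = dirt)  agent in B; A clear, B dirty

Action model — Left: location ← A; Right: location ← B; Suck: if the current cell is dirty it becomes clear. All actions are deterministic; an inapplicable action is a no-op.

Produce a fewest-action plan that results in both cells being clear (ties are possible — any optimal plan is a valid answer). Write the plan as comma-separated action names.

Suck (#1): (B; A:clear, B:clear)
min 1: B is dirty, one Suck

Suck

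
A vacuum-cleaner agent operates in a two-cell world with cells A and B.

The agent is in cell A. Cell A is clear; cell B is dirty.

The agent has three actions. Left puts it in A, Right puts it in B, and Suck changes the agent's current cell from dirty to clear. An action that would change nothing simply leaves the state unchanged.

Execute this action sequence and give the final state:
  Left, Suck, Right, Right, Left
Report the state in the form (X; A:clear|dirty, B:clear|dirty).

(A; A:clear, B:dirty)

step 1/5 (Left): (A; A:clear, B:dirty)
step 2/5 (Suck): (A; A:clear, B:dirty)
step 3/5 (Right): (B; A:clear, B:dirty)
step 4/5 (Right): (B; A:clear, B:dirty)
step 5/5 (Left): (A; A:clear, B:dirty)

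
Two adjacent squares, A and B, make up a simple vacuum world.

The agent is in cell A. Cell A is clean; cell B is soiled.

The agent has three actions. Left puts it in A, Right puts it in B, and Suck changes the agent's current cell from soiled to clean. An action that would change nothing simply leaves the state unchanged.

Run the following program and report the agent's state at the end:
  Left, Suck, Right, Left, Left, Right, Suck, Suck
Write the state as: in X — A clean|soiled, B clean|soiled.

in B — A clean, B clean

t=1 Left ⇒ in A — A clean, B soiled
t=2 Suck ⇒ in A — A clean, B soiled
t=3 Right ⇒ in B — A clean, B soiled
t=4 Left ⇒ in A — A clean, B soiled
t=5 Left ⇒ in A — A clean, B soiled
t=6 Right ⇒ in B — A clean, B soiled
t=7 Suck ⇒ in B — A clean, B clean
t=8 Suck ⇒ in B — A clean, B clean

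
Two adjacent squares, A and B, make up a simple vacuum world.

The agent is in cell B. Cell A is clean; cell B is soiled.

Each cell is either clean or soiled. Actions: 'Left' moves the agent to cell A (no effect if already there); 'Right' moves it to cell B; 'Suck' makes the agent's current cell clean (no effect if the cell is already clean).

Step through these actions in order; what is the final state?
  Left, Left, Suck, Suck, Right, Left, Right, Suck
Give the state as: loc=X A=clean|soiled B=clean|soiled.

loc=B A=clean B=clean

step 1/8 (Left): loc=A A=clean B=soiled
step 2/8 (Left): loc=A A=clean B=soiled
step 3/8 (Suck): loc=A A=clean B=soiled
step 4/8 (Suck): loc=A A=clean B=soiled
step 5/8 (Right): loc=B A=clean B=soiled
step 6/8 (Left): loc=A A=clean B=soiled
step 7/8 (Right): loc=B A=clean B=soiled
step 8/8 (Suck): loc=B A=clean B=clean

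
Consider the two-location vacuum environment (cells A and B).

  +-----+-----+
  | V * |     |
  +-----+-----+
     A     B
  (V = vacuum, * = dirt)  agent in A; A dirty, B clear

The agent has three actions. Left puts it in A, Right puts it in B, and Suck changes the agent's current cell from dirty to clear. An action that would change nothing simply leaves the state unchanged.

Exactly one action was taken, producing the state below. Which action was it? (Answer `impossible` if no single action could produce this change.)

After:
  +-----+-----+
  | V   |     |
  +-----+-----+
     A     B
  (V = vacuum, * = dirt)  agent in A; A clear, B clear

try  Left: loc=A A=dirty B=clear
try Right: loc=B A=dirty B=clear
try  Suck: loc=A A=clear B=clear  ← match

Suck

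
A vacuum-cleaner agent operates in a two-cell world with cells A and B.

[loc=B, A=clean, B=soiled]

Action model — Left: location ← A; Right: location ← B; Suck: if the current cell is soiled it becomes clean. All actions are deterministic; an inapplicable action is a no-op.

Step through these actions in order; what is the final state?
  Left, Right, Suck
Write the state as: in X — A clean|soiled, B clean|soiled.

in B — A clean, B clean

step 1/3 (Left): in A — A clean, B soiled
step 2/3 (Right): in B — A clean, B soiled
step 3/3 (Suck): in B — A clean, B clean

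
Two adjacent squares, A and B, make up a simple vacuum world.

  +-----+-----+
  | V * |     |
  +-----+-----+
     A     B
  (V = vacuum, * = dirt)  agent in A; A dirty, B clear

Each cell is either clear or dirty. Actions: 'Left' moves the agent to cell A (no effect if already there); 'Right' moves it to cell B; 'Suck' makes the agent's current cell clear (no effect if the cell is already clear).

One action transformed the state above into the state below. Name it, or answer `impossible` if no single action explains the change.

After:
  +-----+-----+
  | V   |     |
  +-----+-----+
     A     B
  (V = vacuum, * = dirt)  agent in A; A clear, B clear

Suck

try  Left: <A|dirty|clear>
try Right: <B|dirty|clear>
try  Suck: <A|clear|clear>  ← match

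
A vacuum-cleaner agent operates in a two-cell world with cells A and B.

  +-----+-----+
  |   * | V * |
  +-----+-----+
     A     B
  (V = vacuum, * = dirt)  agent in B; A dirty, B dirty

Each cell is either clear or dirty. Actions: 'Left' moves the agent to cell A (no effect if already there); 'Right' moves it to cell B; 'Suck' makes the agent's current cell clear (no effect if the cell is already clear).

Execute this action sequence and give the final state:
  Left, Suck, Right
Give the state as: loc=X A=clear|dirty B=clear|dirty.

1. Left → loc=A A=dirty B=dirty
2. Suck → loc=A A=clear B=dirty
3. Right → loc=B A=clear B=dirty

loc=B A=clear B=dirty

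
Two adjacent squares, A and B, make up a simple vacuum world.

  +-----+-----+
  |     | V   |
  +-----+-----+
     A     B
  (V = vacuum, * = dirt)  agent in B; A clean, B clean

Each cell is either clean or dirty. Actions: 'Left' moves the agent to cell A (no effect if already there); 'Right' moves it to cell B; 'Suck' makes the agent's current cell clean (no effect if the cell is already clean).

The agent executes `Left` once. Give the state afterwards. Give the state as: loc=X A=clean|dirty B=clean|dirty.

start: loc=B A=clean B=clean
1. Left → loc=A A=clean B=clean

loc=A A=clean B=clean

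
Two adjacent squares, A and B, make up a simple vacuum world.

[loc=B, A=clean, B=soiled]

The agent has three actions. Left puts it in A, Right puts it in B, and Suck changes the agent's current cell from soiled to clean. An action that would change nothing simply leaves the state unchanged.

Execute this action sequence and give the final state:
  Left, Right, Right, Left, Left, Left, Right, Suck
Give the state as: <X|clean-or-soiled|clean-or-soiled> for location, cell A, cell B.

<B|clean|clean>

[1] after Left: <A|clean|soiled>
[2] after Right: <B|clean|soiled>
[3] after Right: <B|clean|soiled>
[4] after Left: <A|clean|soiled>
[5] after Left: <A|clean|soiled>
[6] after Left: <A|clean|soiled>
[7] after Right: <B|clean|soiled>
[8] after Suck: <B|clean|clean>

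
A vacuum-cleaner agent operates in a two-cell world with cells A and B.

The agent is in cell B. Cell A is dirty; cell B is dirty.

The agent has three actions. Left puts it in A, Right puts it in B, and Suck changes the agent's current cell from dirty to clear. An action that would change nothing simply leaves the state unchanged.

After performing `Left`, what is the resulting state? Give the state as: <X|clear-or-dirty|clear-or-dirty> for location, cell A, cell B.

start: <B|dirty|dirty>
step 1/1 (Left): <A|dirty|dirty>

<A|dirty|dirty>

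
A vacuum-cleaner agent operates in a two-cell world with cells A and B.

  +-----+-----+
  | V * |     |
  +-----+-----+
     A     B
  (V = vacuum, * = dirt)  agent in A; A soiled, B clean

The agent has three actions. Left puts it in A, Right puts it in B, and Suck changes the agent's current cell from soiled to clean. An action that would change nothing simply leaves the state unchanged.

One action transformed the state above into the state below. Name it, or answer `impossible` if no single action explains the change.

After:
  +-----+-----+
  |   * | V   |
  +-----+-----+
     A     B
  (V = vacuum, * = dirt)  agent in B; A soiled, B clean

try  Left: (A; A:soiled, B:clean)
try Right: (B; A:soiled, B:clean)  ← match
try  Suck: (A; A:clean, B:clean)

Right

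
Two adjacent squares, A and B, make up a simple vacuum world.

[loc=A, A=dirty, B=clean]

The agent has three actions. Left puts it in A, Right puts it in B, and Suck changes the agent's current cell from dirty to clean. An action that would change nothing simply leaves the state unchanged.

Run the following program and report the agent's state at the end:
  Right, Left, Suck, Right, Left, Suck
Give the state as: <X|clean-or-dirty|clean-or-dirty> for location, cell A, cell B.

<A|clean|clean>

1) do Right; now <B|dirty|clean>
2) do Left; now <A|dirty|clean>
3) do Suck; now <A|clean|clean>
4) do Right; now <B|clean|clean>
5) do Left; now <A|clean|clean>
6) do Suck; now <A|clean|clean>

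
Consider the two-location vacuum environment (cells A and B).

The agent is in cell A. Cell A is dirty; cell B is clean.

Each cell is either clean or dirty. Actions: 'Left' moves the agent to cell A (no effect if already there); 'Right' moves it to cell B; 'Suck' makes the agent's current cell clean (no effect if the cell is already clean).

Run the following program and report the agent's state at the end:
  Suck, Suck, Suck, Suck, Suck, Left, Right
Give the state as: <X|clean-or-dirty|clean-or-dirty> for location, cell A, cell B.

t=1 Suck ⇒ <A|clean|clean>
t=2 Suck ⇒ <A|clean|clean>
t=3 Suck ⇒ <A|clean|clean>
t=4 Suck ⇒ <A|clean|clean>
t=5 Suck ⇒ <A|clean|clean>
t=6 Left ⇒ <A|clean|clean>
t=7 Right ⇒ <B|clean|clean>

<B|clean|clean>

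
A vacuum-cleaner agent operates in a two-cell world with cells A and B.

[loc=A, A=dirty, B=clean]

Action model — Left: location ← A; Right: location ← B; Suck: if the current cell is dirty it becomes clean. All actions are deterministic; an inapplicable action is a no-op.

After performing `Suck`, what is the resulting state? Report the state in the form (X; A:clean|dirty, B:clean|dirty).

start: (A; A:dirty, B:clean)
Suck (#1): (A; A:clean, B:clean)

(A; A:clean, B:clean)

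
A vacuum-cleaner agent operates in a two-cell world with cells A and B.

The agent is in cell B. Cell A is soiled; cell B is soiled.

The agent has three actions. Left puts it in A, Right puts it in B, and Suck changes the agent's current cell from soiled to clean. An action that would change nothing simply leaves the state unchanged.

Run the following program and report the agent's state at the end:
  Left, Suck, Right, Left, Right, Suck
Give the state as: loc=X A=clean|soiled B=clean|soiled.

t=1 Left ⇒ loc=A A=soiled B=soiled
t=2 Suck ⇒ loc=A A=clean B=soiled
t=3 Right ⇒ loc=B A=clean B=soiled
t=4 Left ⇒ loc=A A=clean B=soiled
t=5 Right ⇒ loc=B A=clean B=soiled
t=6 Suck ⇒ loc=B A=clean B=clean

loc=B A=clean B=clean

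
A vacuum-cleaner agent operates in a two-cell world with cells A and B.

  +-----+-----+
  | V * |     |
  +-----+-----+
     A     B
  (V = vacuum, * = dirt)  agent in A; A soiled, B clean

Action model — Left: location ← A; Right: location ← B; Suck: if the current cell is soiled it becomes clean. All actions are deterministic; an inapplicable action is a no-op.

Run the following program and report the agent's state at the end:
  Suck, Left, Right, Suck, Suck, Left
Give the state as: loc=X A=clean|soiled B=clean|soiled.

1. Suck → loc=A A=clean B=clean
2. Left → loc=A A=clean B=clean
3. Right → loc=B A=clean B=clean
4. Suck → loc=B A=clean B=clean
5. Suck → loc=B A=clean B=clean
6. Left → loc=A A=clean B=clean

loc=A A=clean B=clean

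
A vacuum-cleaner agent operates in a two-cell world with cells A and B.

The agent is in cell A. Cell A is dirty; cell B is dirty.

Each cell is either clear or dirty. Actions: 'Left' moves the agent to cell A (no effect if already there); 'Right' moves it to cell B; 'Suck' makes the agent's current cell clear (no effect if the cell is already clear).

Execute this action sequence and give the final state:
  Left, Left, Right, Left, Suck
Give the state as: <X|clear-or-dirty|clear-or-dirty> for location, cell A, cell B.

<A|clear|dirty>

Left (#1): <A|dirty|dirty>
Left (#2): <A|dirty|dirty>
Right (#3): <B|dirty|dirty>
Left (#4): <A|dirty|dirty>
Suck (#5): <A|clear|dirty>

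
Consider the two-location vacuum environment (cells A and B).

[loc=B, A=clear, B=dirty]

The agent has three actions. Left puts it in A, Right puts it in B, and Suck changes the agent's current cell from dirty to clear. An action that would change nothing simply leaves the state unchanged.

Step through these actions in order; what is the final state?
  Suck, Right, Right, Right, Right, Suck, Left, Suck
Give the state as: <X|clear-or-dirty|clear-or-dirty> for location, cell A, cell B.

step 1/8 (Suck): <B|clear|clear>
step 2/8 (Right): <B|clear|clear>
step 3/8 (Right): <B|clear|clear>
step 4/8 (Right): <B|clear|clear>
step 5/8 (Right): <B|clear|clear>
step 6/8 (Suck): <B|clear|clear>
step 7/8 (Left): <A|clear|clear>
step 8/8 (Suck): <A|clear|clear>

<A|clear|clear>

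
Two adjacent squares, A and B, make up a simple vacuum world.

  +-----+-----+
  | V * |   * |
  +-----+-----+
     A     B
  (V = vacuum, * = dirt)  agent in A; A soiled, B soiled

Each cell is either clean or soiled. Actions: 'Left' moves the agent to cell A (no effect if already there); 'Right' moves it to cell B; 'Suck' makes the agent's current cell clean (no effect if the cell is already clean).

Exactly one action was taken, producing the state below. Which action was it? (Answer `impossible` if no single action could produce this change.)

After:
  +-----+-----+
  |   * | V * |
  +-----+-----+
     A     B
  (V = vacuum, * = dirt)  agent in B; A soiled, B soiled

Right

try  Left: (A; A:soiled, B:soiled)
try Right: (B; A:soiled, B:soiled)  ← match
try  Suck: (A; A:clean, B:soiled)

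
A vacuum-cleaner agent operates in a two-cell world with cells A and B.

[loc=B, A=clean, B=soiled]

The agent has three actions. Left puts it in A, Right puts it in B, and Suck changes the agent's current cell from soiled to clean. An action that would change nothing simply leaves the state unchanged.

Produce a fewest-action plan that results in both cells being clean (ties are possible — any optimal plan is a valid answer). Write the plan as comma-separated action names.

Suck

[1] after Suck: (B; A:clean, B:clean)
min 1: B is soiled, one Suck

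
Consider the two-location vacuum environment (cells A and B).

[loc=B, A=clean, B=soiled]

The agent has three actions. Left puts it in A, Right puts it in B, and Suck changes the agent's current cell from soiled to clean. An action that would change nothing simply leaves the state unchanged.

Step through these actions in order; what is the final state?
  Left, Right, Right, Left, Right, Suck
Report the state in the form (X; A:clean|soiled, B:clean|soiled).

(B; A:clean, B:clean)

Left (#1): (A; A:clean, B:soiled)
Right (#2): (B; A:clean, B:soiled)
Right (#3): (B; A:clean, B:soiled)
Left (#4): (A; A:clean, B:soiled)
Right (#5): (B; A:clean, B:soiled)
Suck (#6): (B; A:clean, B:clean)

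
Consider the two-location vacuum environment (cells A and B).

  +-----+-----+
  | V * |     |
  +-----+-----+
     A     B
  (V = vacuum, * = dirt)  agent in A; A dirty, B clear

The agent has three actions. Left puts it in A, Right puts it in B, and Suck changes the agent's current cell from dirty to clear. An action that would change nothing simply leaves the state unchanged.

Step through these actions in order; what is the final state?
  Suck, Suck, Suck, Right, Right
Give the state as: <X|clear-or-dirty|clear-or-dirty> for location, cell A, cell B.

1. Suck → <A|clear|clear>
2. Suck → <A|clear|clear>
3. Suck → <A|clear|clear>
4. Right → <B|clear|clear>
5. Right → <B|clear|clear>

<B|clear|clear>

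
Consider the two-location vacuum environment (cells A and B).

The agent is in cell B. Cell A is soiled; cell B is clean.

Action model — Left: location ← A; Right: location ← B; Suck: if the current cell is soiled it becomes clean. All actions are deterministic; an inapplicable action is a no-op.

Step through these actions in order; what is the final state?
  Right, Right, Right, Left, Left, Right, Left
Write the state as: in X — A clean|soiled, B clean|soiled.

in A — A soiled, B clean

Right (#1): in B — A soiled, B clean
Right (#2): in B — A soiled, B clean
Right (#3): in B — A soiled, B clean
Left (#4): in A — A soiled, B clean
Left (#5): in A — A soiled, B clean
Right (#6): in B — A soiled, B clean
Left (#7): in A — A soiled, B clean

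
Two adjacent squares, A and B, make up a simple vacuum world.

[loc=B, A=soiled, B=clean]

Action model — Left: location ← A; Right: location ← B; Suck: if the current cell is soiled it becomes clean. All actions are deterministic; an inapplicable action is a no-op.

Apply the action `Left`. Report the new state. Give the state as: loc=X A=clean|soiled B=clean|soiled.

loc=A A=soiled B=clean

start: loc=B A=soiled B=clean
t=1 Left ⇒ loc=A A=soiled B=clean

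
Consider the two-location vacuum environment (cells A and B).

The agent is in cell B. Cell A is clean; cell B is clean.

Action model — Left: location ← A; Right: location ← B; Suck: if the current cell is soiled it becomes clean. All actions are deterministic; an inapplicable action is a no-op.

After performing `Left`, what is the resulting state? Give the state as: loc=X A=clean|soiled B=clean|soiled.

start: loc=B A=clean B=clean
t=1 Left ⇒ loc=A A=clean B=clean

loc=A A=clean B=clean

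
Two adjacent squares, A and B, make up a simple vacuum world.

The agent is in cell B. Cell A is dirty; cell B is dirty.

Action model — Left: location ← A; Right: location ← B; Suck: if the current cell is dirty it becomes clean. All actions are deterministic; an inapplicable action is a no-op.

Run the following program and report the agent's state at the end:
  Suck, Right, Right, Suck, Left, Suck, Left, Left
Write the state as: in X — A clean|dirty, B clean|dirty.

in A — A clean, B clean

Suck (#1): in B — A dirty, B clean
Right (#2): in B — A dirty, B clean
Right (#3): in B — A dirty, B clean
Suck (#4): in B — A dirty, B clean
Left (#5): in A — A dirty, B clean
Suck (#6): in A — A clean, B clean
Left (#7): in A — A clean, B clean
Left (#8): in A — A clean, B clean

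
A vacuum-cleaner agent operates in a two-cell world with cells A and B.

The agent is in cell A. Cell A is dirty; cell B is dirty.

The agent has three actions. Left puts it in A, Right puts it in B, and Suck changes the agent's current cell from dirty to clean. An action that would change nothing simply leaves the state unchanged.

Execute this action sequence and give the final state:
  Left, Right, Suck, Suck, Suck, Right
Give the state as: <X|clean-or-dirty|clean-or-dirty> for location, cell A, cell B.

t=1 Left ⇒ <A|dirty|dirty>
t=2 Right ⇒ <B|dirty|dirty>
t=3 Suck ⇒ <B|dirty|clean>
t=4 Suck ⇒ <B|dirty|clean>
t=5 Suck ⇒ <B|dirty|clean>
t=6 Right ⇒ <B|dirty|clean>

<B|dirty|clean>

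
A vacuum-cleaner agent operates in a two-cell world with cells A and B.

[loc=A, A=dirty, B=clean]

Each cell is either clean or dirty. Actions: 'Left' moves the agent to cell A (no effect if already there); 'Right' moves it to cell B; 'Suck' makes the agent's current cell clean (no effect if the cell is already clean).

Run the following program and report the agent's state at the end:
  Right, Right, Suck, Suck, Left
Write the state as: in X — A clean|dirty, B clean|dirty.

1. Right → in B — A dirty, B clean
2. Right → in B — A dirty, B clean
3. Suck → in B — A dirty, B clean
4. Suck → in B — A dirty, B clean
5. Left → in A — A dirty, B clean

in A — A dirty, B clean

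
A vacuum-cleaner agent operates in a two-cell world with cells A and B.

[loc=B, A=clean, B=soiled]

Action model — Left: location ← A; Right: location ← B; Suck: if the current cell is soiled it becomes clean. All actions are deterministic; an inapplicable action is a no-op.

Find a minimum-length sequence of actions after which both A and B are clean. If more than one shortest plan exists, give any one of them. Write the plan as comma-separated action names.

[1] after Suck: loc=B A=clean B=clean
min 1: B is soiled, one Suck

Suck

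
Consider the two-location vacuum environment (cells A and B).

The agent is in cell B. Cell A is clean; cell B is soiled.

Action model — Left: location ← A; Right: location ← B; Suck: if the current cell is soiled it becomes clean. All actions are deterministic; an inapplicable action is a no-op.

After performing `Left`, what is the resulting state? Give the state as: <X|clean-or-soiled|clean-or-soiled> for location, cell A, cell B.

start: <B|clean|soiled>
t=1 Left ⇒ <A|clean|soiled>

<A|clean|soiled>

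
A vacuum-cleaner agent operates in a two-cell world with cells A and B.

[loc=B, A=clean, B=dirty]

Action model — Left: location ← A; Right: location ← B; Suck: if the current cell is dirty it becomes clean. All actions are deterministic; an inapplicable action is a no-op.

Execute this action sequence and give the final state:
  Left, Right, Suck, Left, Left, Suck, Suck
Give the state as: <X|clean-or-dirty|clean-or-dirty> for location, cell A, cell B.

<A|clean|clean>

step 1/7 (Left): <A|clean|dirty>
step 2/7 (Right): <B|clean|dirty>
step 3/7 (Suck): <B|clean|clean>
step 4/7 (Left): <A|clean|clean>
step 5/7 (Left): <A|clean|clean>
step 6/7 (Suck): <A|clean|clean>
step 7/7 (Suck): <A|clean|clean>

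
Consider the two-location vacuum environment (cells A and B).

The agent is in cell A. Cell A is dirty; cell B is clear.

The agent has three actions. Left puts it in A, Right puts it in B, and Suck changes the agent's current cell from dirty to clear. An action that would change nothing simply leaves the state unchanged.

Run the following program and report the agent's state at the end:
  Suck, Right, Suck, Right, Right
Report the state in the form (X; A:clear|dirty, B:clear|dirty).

(B; A:clear, B:clear)

Suck (#1): (A; A:clear, B:clear)
Right (#2): (B; A:clear, B:clear)
Suck (#3): (B; A:clear, B:clear)
Right (#4): (B; A:clear, B:clear)
Right (#5): (B; A:clear, B:clear)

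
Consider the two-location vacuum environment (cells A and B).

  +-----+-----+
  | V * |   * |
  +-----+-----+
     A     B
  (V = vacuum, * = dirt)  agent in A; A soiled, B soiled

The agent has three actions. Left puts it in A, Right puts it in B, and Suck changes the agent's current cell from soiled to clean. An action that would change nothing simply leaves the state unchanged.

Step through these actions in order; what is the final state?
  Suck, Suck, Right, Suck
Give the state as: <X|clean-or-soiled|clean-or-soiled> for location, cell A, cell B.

<B|clean|clean>

[1] after Suck: <A|clean|soiled>
[2] after Suck: <A|clean|soiled>
[3] after Right: <B|clean|soiled>
[4] after Suck: <B|clean|clean>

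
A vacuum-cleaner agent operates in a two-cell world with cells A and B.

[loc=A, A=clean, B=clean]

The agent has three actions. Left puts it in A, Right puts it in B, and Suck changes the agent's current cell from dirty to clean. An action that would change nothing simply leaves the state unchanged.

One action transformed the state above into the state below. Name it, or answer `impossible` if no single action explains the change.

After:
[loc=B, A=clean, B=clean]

Right

try  Left: in A — A clean, B clean
try Right: in B — A clean, B clean  ← match
try  Suck: in A — A clean, B clean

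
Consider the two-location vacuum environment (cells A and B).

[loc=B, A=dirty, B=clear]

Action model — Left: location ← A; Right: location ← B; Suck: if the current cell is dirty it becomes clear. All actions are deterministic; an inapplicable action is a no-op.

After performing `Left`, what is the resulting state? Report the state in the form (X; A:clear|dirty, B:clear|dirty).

(A; A:dirty, B:clear)

start: (B; A:dirty, B:clear)
1. Left → (A; A:dirty, B:clear)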